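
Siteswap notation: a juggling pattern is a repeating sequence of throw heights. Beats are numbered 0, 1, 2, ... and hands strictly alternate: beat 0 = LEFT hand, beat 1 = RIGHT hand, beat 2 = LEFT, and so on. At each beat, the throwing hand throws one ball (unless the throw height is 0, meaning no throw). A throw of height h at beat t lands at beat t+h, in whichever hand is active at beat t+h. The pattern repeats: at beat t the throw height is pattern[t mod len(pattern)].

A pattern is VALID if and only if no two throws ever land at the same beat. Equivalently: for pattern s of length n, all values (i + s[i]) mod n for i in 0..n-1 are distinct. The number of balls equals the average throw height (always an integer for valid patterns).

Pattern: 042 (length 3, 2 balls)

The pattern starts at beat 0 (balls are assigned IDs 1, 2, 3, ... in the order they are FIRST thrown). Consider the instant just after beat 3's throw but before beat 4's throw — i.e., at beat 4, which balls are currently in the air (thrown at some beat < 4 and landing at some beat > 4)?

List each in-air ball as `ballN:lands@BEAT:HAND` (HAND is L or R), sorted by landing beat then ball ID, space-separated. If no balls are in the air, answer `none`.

Answer: ball1:lands@5:R

Derivation:
Beat 1 (R): throw ball1 h=4 -> lands@5:R; in-air after throw: [b1@5:R]
Beat 2 (L): throw ball2 h=2 -> lands@4:L; in-air after throw: [b2@4:L b1@5:R]
Beat 4 (L): throw ball2 h=4 -> lands@8:L; in-air after throw: [b1@5:R b2@8:L]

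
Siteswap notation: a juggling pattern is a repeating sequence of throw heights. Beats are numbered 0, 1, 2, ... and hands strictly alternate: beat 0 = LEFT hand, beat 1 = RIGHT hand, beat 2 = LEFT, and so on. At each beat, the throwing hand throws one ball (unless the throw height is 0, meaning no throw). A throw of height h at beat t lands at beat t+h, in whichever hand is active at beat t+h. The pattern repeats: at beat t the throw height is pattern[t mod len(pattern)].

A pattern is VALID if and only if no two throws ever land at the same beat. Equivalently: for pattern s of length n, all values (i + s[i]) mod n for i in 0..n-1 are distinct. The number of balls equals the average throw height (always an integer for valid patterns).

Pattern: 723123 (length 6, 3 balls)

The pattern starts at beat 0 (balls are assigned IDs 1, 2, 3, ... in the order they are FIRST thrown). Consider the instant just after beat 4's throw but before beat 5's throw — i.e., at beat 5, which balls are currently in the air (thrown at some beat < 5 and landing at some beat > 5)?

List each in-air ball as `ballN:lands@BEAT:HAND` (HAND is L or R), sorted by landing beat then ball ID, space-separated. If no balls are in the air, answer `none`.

Answer: ball2:lands@6:L ball1:lands@7:R

Derivation:
Beat 0 (L): throw ball1 h=7 -> lands@7:R; in-air after throw: [b1@7:R]
Beat 1 (R): throw ball2 h=2 -> lands@3:R; in-air after throw: [b2@3:R b1@7:R]
Beat 2 (L): throw ball3 h=3 -> lands@5:R; in-air after throw: [b2@3:R b3@5:R b1@7:R]
Beat 3 (R): throw ball2 h=1 -> lands@4:L; in-air after throw: [b2@4:L b3@5:R b1@7:R]
Beat 4 (L): throw ball2 h=2 -> lands@6:L; in-air after throw: [b3@5:R b2@6:L b1@7:R]
Beat 5 (R): throw ball3 h=3 -> lands@8:L; in-air after throw: [b2@6:L b1@7:R b3@8:L]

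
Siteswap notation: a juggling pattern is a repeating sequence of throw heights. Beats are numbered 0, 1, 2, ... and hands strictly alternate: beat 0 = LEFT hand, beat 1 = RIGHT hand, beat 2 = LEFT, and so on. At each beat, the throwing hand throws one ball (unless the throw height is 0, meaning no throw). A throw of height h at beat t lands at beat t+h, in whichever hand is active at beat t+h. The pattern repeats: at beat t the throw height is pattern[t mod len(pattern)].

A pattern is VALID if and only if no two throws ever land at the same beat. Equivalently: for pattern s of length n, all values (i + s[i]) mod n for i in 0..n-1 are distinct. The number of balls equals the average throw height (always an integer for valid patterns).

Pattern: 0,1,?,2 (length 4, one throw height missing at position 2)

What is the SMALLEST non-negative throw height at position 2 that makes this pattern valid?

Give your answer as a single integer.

i=0: (0 + 0) mod 4 = 0
i=1: (1 + 1) mod 4 = 2
i=2: s[i]=? (unknown)
i=3: (3 + 2) mod 4 = 1
Known residues: [0, 1, 2]; need a permutation of 0..3, so missing residue r = 3
Need (2 + s) mod 4 = 3; smallest s = (3 - 2) mod 4 = 1

Answer: 1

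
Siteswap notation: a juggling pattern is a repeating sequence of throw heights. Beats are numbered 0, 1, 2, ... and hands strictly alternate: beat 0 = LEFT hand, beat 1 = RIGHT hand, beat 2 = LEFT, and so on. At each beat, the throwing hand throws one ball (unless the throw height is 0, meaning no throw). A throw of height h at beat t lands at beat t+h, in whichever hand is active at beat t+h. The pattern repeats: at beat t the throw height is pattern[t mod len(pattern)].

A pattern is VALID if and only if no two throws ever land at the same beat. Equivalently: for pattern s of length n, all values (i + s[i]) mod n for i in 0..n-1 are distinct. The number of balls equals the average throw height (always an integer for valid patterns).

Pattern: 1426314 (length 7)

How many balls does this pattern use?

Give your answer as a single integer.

Pattern = [1, 4, 2, 6, 3, 1, 4], length n = 7
  position 0: throw height = 1, running sum = 1
  position 1: throw height = 4, running sum = 5
  position 2: throw height = 2, running sum = 7
  position 3: throw height = 6, running sum = 13
  position 4: throw height = 3, running sum = 16
  position 5: throw height = 1, running sum = 17
  position 6: throw height = 4, running sum = 21
Total sum = 21; balls = sum / n = 21 / 7 = 3

Answer: 3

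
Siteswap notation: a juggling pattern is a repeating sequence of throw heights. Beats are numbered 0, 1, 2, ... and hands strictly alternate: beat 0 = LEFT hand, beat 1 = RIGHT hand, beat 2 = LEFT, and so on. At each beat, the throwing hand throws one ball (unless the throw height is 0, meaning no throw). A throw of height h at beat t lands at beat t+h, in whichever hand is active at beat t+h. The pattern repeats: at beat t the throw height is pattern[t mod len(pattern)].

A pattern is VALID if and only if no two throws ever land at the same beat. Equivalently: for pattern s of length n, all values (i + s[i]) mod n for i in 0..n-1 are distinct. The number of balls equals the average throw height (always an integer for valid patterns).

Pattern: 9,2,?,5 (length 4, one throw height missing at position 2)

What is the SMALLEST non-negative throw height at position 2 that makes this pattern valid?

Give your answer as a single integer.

i=0: (0 + 9) mod 4 = 1
i=1: (1 + 2) mod 4 = 3
i=2: s[i]=? (unknown)
i=3: (3 + 5) mod 4 = 0
Known residues: [0, 1, 3]; need a permutation of 0..3, so missing residue r = 2
Need (2 + s) mod 4 = 2; smallest s = (2 - 2) mod 4 = 0

Answer: 0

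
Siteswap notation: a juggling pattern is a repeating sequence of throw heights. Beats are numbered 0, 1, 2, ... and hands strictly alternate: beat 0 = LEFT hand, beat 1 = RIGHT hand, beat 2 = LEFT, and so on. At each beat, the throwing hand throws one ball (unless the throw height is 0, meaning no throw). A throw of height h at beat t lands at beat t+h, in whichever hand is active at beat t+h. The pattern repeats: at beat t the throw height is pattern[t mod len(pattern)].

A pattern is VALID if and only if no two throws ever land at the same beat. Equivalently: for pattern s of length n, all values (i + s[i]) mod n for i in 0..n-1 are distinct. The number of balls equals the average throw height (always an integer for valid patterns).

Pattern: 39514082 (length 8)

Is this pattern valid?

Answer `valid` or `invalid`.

Answer: valid

Derivation:
i=0: (i + s[i]) mod n = (0 + 3) mod 8 = 3
i=1: (i + s[i]) mod n = (1 + 9) mod 8 = 2
i=2: (i + s[i]) mod n = (2 + 5) mod 8 = 7
i=3: (i + s[i]) mod n = (3 + 1) mod 8 = 4
i=4: (i + s[i]) mod n = (4 + 4) mod 8 = 0
i=5: (i + s[i]) mod n = (5 + 0) mod 8 = 5
i=6: (i + s[i]) mod n = (6 + 8) mod 8 = 6
i=7: (i + s[i]) mod n = (7 + 2) mod 8 = 1
Residues: [3, 2, 7, 4, 0, 5, 6, 1], distinct: True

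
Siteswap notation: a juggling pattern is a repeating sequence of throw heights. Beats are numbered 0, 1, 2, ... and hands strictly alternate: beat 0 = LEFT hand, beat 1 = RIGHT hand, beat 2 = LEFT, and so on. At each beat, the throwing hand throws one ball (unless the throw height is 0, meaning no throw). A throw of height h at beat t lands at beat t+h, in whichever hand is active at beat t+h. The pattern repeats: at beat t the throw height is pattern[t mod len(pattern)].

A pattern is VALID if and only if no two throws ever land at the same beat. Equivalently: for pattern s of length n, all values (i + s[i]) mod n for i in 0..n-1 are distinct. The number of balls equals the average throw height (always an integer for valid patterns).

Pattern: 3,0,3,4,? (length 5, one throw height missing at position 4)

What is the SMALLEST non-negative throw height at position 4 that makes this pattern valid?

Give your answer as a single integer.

Answer: 0

Derivation:
i=0: (0 + 3) mod 5 = 3
i=1: (1 + 0) mod 5 = 1
i=2: (2 + 3) mod 5 = 0
i=3: (3 + 4) mod 5 = 2
i=4: s[i]=? (unknown)
Known residues: [0, 1, 2, 3]; need a permutation of 0..4, so missing residue r = 4
Need (4 + s) mod 5 = 4; smallest s = (4 - 4) mod 5 = 0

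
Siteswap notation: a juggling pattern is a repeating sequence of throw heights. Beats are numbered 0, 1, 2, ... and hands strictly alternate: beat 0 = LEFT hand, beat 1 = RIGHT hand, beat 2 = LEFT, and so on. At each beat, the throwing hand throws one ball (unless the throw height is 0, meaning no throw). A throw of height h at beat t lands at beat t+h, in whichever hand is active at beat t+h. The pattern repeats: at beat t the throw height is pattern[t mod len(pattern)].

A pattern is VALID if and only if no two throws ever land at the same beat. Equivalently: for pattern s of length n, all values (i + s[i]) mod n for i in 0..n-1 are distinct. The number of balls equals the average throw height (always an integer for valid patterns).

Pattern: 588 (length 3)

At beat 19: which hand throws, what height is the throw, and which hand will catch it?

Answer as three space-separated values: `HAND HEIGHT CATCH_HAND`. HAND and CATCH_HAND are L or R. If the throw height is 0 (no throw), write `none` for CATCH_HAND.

Beat 19: 19 mod 2 = 1, so hand = R
Throw height = pattern[19 mod 3] = pattern[1] = 8
Lands at beat 19+8=27, 27 mod 2 = 1, so catch hand = R

Answer: R 8 R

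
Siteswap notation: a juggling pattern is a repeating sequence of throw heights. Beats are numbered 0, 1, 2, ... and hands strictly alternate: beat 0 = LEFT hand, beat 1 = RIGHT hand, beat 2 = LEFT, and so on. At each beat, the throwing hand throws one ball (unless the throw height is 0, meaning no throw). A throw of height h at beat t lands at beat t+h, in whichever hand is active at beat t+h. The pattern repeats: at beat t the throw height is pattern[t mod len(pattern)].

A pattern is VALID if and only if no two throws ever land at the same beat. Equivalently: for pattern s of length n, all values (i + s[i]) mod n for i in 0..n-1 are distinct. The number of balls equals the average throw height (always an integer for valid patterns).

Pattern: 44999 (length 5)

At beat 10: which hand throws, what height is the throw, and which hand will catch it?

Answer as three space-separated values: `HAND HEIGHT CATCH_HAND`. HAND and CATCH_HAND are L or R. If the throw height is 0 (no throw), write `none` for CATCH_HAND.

Beat 10: 10 mod 2 = 0, so hand = L
Throw height = pattern[10 mod 5] = pattern[0] = 4
Lands at beat 10+4=14, 14 mod 2 = 0, so catch hand = L

Answer: L 4 L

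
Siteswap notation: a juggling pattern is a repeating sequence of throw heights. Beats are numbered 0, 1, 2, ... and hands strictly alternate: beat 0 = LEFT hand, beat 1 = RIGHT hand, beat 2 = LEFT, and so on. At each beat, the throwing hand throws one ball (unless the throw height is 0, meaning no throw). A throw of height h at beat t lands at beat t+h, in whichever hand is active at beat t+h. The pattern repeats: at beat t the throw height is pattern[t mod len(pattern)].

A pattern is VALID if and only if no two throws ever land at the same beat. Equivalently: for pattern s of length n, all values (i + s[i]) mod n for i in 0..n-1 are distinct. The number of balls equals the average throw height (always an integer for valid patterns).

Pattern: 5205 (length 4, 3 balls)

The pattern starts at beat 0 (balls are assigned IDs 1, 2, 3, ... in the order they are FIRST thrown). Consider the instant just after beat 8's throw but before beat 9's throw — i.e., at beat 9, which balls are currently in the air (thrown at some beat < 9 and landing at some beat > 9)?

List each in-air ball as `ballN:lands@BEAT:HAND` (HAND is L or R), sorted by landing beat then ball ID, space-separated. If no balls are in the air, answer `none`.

Beat 0 (L): throw ball1 h=5 -> lands@5:R; in-air after throw: [b1@5:R]
Beat 1 (R): throw ball2 h=2 -> lands@3:R; in-air after throw: [b2@3:R b1@5:R]
Beat 3 (R): throw ball2 h=5 -> lands@8:L; in-air after throw: [b1@5:R b2@8:L]
Beat 4 (L): throw ball3 h=5 -> lands@9:R; in-air after throw: [b1@5:R b2@8:L b3@9:R]
Beat 5 (R): throw ball1 h=2 -> lands@7:R; in-air after throw: [b1@7:R b2@8:L b3@9:R]
Beat 7 (R): throw ball1 h=5 -> lands@12:L; in-air after throw: [b2@8:L b3@9:R b1@12:L]
Beat 8 (L): throw ball2 h=5 -> lands@13:R; in-air after throw: [b3@9:R b1@12:L b2@13:R]
Beat 9 (R): throw ball3 h=2 -> lands@11:R; in-air after throw: [b3@11:R b1@12:L b2@13:R]

Answer: ball1:lands@12:L ball2:lands@13:R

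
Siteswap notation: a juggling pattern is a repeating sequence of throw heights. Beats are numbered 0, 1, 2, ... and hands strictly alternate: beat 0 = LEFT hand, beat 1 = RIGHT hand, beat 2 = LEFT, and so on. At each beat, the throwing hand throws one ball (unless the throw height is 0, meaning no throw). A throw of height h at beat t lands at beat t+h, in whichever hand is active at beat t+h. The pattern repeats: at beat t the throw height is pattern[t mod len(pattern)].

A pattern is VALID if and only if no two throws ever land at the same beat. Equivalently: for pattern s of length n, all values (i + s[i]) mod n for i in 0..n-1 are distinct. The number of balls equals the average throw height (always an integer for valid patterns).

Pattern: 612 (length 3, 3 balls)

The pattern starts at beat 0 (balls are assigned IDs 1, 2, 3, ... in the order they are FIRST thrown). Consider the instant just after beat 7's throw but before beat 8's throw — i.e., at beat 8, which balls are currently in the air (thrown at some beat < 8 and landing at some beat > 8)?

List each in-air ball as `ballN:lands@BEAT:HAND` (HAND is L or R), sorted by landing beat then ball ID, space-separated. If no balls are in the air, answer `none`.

Answer: ball3:lands@9:R ball1:lands@12:L

Derivation:
Beat 0 (L): throw ball1 h=6 -> lands@6:L; in-air after throw: [b1@6:L]
Beat 1 (R): throw ball2 h=1 -> lands@2:L; in-air after throw: [b2@2:L b1@6:L]
Beat 2 (L): throw ball2 h=2 -> lands@4:L; in-air after throw: [b2@4:L b1@6:L]
Beat 3 (R): throw ball3 h=6 -> lands@9:R; in-air after throw: [b2@4:L b1@6:L b3@9:R]
Beat 4 (L): throw ball2 h=1 -> lands@5:R; in-air after throw: [b2@5:R b1@6:L b3@9:R]
Beat 5 (R): throw ball2 h=2 -> lands@7:R; in-air after throw: [b1@6:L b2@7:R b3@9:R]
Beat 6 (L): throw ball1 h=6 -> lands@12:L; in-air after throw: [b2@7:R b3@9:R b1@12:L]
Beat 7 (R): throw ball2 h=1 -> lands@8:L; in-air after throw: [b2@8:L b3@9:R b1@12:L]
Beat 8 (L): throw ball2 h=2 -> lands@10:L; in-air after throw: [b3@9:R b2@10:L b1@12:L]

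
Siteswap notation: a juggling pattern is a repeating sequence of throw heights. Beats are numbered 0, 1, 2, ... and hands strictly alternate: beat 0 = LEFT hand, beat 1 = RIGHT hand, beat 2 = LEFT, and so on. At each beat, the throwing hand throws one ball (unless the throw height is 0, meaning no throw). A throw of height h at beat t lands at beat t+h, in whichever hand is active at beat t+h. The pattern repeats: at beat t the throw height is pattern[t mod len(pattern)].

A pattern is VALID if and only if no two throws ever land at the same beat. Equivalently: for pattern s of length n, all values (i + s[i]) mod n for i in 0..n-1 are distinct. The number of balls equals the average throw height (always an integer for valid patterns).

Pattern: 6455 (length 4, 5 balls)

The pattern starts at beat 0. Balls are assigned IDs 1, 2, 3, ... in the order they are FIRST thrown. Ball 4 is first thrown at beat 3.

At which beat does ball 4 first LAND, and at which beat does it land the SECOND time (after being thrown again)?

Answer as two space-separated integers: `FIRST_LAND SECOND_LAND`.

Answer: 8 14

Derivation:
Beat 0 (L): throw ball1 h=6 -> lands@6:L; in-air after throw: [b1@6:L]
Beat 1 (R): throw ball2 h=4 -> lands@5:R; in-air after throw: [b2@5:R b1@6:L]
Beat 2 (L): throw ball3 h=5 -> lands@7:R; in-air after throw: [b2@5:R b1@6:L b3@7:R]
Beat 3 (R): throw ball4 h=5 -> lands@8:L; in-air after throw: [b2@5:R b1@6:L b3@7:R b4@8:L]
Beat 4 (L): throw ball5 h=6 -> lands@10:L; in-air after throw: [b2@5:R b1@6:L b3@7:R b4@8:L b5@10:L]
Beat 5 (R): throw ball2 h=4 -> lands@9:R; in-air after throw: [b1@6:L b3@7:R b4@8:L b2@9:R b5@10:L]
Beat 6 (L): throw ball1 h=5 -> lands@11:R; in-air after throw: [b3@7:R b4@8:L b2@9:R b5@10:L b1@11:R]
Beat 7 (R): throw ball3 h=5 -> lands@12:L; in-air after throw: [b4@8:L b2@9:R b5@10:L b1@11:R b3@12:L]
Beat 8 (L): throw ball4 h=6 -> lands@14:L; in-air after throw: [b2@9:R b5@10:L b1@11:R b3@12:L b4@14:L]
Beat 9 (R): throw ball2 h=4 -> lands@13:R; in-air after throw: [b5@10:L b1@11:R b3@12:L b2@13:R b4@14:L]
Beat 10 (L): throw ball5 h=5 -> lands@15:R; in-air after throw: [b1@11:R b3@12:L b2@13:R b4@14:L b5@15:R]
Beat 11 (R): throw ball1 h=5 -> lands@16:L; in-air after throw: [b3@12:L b2@13:R b4@14:L b5@15:R b1@16:L]
Beat 12 (L): throw ball3 h=6 -> lands@18:L; in-air after throw: [b2@13:R b4@14:L b5@15:R b1@16:L b3@18:L]
Beat 13 (R): throw ball2 h=4 -> lands@17:R; in-air after throw: [b4@14:L b5@15:R b1@16:L b2@17:R b3@18:L]
Beat 14 (L): throw ball4 h=5 -> lands@19:R; in-air after throw: [b5@15:R b1@16:L b2@17:R b3@18:L b4@19:R]
Ball 4: thrown@3 h=5 -> first land @8; rethrown@8 h=6 -> second land @14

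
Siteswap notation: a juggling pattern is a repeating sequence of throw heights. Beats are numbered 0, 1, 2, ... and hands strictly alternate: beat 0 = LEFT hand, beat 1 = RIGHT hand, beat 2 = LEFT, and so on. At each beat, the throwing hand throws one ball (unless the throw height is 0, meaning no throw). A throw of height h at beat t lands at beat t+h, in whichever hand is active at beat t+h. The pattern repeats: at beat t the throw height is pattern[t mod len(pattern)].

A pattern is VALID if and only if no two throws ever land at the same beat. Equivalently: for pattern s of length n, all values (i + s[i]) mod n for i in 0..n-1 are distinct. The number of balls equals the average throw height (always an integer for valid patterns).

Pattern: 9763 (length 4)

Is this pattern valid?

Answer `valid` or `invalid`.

Answer: invalid

Derivation:
i=0: (i + s[i]) mod n = (0 + 9) mod 4 = 1
i=1: (i + s[i]) mod n = (1 + 7) mod 4 = 0
i=2: (i + s[i]) mod n = (2 + 6) mod 4 = 0
i=3: (i + s[i]) mod n = (3 + 3) mod 4 = 2
Residues: [1, 0, 0, 2], distinct: False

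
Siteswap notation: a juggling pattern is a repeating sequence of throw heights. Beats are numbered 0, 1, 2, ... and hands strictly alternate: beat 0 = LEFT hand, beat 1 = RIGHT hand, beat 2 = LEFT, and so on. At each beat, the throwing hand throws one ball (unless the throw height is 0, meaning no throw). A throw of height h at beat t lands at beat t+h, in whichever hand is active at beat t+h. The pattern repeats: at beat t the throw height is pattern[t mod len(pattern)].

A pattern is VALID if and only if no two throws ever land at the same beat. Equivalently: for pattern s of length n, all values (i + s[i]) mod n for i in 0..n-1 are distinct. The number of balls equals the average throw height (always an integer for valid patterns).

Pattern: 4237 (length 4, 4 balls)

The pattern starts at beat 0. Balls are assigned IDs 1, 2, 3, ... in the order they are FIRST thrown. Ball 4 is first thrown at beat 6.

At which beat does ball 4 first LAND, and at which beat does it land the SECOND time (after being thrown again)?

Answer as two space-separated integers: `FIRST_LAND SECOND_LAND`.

Beat 0 (L): throw ball1 h=4 -> lands@4:L; in-air after throw: [b1@4:L]
Beat 1 (R): throw ball2 h=2 -> lands@3:R; in-air after throw: [b2@3:R b1@4:L]
Beat 2 (L): throw ball3 h=3 -> lands@5:R; in-air after throw: [b2@3:R b1@4:L b3@5:R]
Beat 3 (R): throw ball2 h=7 -> lands@10:L; in-air after throw: [b1@4:L b3@5:R b2@10:L]
Beat 4 (L): throw ball1 h=4 -> lands@8:L; in-air after throw: [b3@5:R b1@8:L b2@10:L]
Beat 5 (R): throw ball3 h=2 -> lands@7:R; in-air after throw: [b3@7:R b1@8:L b2@10:L]
Beat 6 (L): throw ball4 h=3 -> lands@9:R; in-air after throw: [b3@7:R b1@8:L b4@9:R b2@10:L]
Beat 7 (R): throw ball3 h=7 -> lands@14:L; in-air after throw: [b1@8:L b4@9:R b2@10:L b3@14:L]
Beat 8 (L): throw ball1 h=4 -> lands@12:L; in-air after throw: [b4@9:R b2@10:L b1@12:L b3@14:L]
Beat 9 (R): throw ball4 h=2 -> lands@11:R; in-air after throw: [b2@10:L b4@11:R b1@12:L b3@14:L]
Beat 10 (L): throw ball2 h=3 -> lands@13:R; in-air after throw: [b4@11:R b1@12:L b2@13:R b3@14:L]
Beat 11 (R): throw ball4 h=7 -> lands@18:L; in-air after throw: [b1@12:L b2@13:R b3@14:L b4@18:L]
Ball 4: thrown@6 h=3 -> first land @9; rethrown@9 h=2 -> second land @11

Answer: 9 11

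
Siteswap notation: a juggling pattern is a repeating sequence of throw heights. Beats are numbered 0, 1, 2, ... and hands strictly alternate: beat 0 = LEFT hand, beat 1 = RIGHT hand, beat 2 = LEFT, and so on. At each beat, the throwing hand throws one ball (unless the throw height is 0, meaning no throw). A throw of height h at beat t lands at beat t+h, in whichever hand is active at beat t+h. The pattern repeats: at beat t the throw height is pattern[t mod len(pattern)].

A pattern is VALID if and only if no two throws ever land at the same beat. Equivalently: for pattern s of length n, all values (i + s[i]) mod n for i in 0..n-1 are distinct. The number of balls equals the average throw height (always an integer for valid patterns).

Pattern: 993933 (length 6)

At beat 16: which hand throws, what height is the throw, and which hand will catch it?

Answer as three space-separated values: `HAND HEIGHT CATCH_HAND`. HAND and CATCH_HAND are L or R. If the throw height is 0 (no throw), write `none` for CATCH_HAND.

Answer: L 3 R

Derivation:
Beat 16: 16 mod 2 = 0, so hand = L
Throw height = pattern[16 mod 6] = pattern[4] = 3
Lands at beat 16+3=19, 19 mod 2 = 1, so catch hand = R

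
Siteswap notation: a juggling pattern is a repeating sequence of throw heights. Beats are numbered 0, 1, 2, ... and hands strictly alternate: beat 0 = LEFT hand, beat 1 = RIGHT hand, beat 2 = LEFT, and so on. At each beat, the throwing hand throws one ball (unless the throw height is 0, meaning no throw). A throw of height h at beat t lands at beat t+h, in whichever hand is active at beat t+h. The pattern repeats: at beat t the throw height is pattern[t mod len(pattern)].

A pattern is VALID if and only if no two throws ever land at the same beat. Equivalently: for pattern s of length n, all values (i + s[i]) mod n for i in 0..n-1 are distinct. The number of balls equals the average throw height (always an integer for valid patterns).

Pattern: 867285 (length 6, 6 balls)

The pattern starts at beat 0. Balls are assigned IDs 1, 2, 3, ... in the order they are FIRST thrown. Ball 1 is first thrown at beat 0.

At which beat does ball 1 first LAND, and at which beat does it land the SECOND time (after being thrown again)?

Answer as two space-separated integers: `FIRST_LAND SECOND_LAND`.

Answer: 8 15

Derivation:
Beat 0 (L): throw ball1 h=8 -> lands@8:L; in-air after throw: [b1@8:L]
Beat 1 (R): throw ball2 h=6 -> lands@7:R; in-air after throw: [b2@7:R b1@8:L]
Beat 2 (L): throw ball3 h=7 -> lands@9:R; in-air after throw: [b2@7:R b1@8:L b3@9:R]
Beat 3 (R): throw ball4 h=2 -> lands@5:R; in-air after throw: [b4@5:R b2@7:R b1@8:L b3@9:R]
Beat 4 (L): throw ball5 h=8 -> lands@12:L; in-air after throw: [b4@5:R b2@7:R b1@8:L b3@9:R b5@12:L]
Beat 5 (R): throw ball4 h=5 -> lands@10:L; in-air after throw: [b2@7:R b1@8:L b3@9:R b4@10:L b5@12:L]
Beat 6 (L): throw ball6 h=8 -> lands@14:L; in-air after throw: [b2@7:R b1@8:L b3@9:R b4@10:L b5@12:L b6@14:L]
Beat 7 (R): throw ball2 h=6 -> lands@13:R; in-air after throw: [b1@8:L b3@9:R b4@10:L b5@12:L b2@13:R b6@14:L]
Beat 8 (L): throw ball1 h=7 -> lands@15:R; in-air after throw: [b3@9:R b4@10:L b5@12:L b2@13:R b6@14:L b1@15:R]
Beat 9 (R): throw ball3 h=2 -> lands@11:R; in-air after throw: [b4@10:L b3@11:R b5@12:L b2@13:R b6@14:L b1@15:R]
Beat 10 (L): throw ball4 h=8 -> lands@18:L; in-air after throw: [b3@11:R b5@12:L b2@13:R b6@14:L b1@15:R b4@18:L]
Beat 11 (R): throw ball3 h=5 -> lands@16:L; in-air after throw: [b5@12:L b2@13:R b6@14:L b1@15:R b3@16:L b4@18:L]
Ball 1: thrown@0 h=8 -> first land @8; rethrown@8 h=7 -> second land @15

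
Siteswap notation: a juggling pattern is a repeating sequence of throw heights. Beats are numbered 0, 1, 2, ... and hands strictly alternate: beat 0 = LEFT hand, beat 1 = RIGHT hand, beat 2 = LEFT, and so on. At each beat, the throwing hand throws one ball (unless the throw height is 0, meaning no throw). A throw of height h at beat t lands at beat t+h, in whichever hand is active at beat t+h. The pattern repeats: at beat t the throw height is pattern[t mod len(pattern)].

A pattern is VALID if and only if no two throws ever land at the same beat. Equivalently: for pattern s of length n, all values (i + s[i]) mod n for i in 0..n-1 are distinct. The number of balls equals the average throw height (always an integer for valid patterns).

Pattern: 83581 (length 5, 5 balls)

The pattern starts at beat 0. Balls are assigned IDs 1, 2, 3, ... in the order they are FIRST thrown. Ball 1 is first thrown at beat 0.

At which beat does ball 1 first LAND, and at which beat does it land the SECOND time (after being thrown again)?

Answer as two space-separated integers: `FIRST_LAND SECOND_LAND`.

Beat 0 (L): throw ball1 h=8 -> lands@8:L; in-air after throw: [b1@8:L]
Beat 1 (R): throw ball2 h=3 -> lands@4:L; in-air after throw: [b2@4:L b1@8:L]
Beat 2 (L): throw ball3 h=5 -> lands@7:R; in-air after throw: [b2@4:L b3@7:R b1@8:L]
Beat 3 (R): throw ball4 h=8 -> lands@11:R; in-air after throw: [b2@4:L b3@7:R b1@8:L b4@11:R]
Beat 4 (L): throw ball2 h=1 -> lands@5:R; in-air after throw: [b2@5:R b3@7:R b1@8:L b4@11:R]
Beat 5 (R): throw ball2 h=8 -> lands@13:R; in-air after throw: [b3@7:R b1@8:L b4@11:R b2@13:R]
Beat 6 (L): throw ball5 h=3 -> lands@9:R; in-air after throw: [b3@7:R b1@8:L b5@9:R b4@11:R b2@13:R]
Beat 7 (R): throw ball3 h=5 -> lands@12:L; in-air after throw: [b1@8:L b5@9:R b4@11:R b3@12:L b2@13:R]
Beat 8 (L): throw ball1 h=8 -> lands@16:L; in-air after throw: [b5@9:R b4@11:R b3@12:L b2@13:R b1@16:L]
Beat 9 (R): throw ball5 h=1 -> lands@10:L; in-air after throw: [b5@10:L b4@11:R b3@12:L b2@13:R b1@16:L]
Beat 10 (L): throw ball5 h=8 -> lands@18:L; in-air after throw: [b4@11:R b3@12:L b2@13:R b1@16:L b5@18:L]
Beat 11 (R): throw ball4 h=3 -> lands@14:L; in-air after throw: [b3@12:L b2@13:R b4@14:L b1@16:L b5@18:L]
Beat 12 (L): throw ball3 h=5 -> lands@17:R; in-air after throw: [b2@13:R b4@14:L b1@16:L b3@17:R b5@18:L]
Beat 13 (R): throw ball2 h=8 -> lands@21:R; in-air after throw: [b4@14:L b1@16:L b3@17:R b5@18:L b2@21:R]
Beat 14 (L): throw ball4 h=1 -> lands@15:R; in-air after throw: [b4@15:R b1@16:L b3@17:R b5@18:L b2@21:R]
Beat 15 (R): throw ball4 h=8 -> lands@23:R; in-air after throw: [b1@16:L b3@17:R b5@18:L b2@21:R b4@23:R]
Beat 16 (L): throw ball1 h=3 -> lands@19:R; in-air after throw: [b3@17:R b5@18:L b1@19:R b2@21:R b4@23:R]
Ball 1: thrown@0 h=8 -> first land @8; rethrown@8 h=8 -> second land @16

Answer: 8 16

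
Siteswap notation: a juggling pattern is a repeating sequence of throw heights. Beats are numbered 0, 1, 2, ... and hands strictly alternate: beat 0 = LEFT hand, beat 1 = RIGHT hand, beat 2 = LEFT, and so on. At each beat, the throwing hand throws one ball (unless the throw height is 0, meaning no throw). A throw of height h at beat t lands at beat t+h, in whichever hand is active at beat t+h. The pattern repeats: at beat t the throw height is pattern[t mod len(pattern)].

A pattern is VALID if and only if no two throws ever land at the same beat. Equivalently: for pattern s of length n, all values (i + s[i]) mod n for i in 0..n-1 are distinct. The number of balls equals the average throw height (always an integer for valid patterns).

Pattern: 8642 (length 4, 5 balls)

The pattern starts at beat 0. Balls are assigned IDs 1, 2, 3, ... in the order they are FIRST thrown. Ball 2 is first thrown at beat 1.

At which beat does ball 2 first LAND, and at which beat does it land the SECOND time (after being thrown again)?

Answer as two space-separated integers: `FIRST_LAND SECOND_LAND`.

Beat 0 (L): throw ball1 h=8 -> lands@8:L; in-air after throw: [b1@8:L]
Beat 1 (R): throw ball2 h=6 -> lands@7:R; in-air after throw: [b2@7:R b1@8:L]
Beat 2 (L): throw ball3 h=4 -> lands@6:L; in-air after throw: [b3@6:L b2@7:R b1@8:L]
Beat 3 (R): throw ball4 h=2 -> lands@5:R; in-air after throw: [b4@5:R b3@6:L b2@7:R b1@8:L]
Beat 4 (L): throw ball5 h=8 -> lands@12:L; in-air after throw: [b4@5:R b3@6:L b2@7:R b1@8:L b5@12:L]
Beat 5 (R): throw ball4 h=6 -> lands@11:R; in-air after throw: [b3@6:L b2@7:R b1@8:L b4@11:R b5@12:L]
Beat 6 (L): throw ball3 h=4 -> lands@10:L; in-air after throw: [b2@7:R b1@8:L b3@10:L b4@11:R b5@12:L]
Beat 7 (R): throw ball2 h=2 -> lands@9:R; in-air after throw: [b1@8:L b2@9:R b3@10:L b4@11:R b5@12:L]
Beat 8 (L): throw ball1 h=8 -> lands@16:L; in-air after throw: [b2@9:R b3@10:L b4@11:R b5@12:L b1@16:L]
Beat 9 (R): throw ball2 h=6 -> lands@15:R; in-air after throw: [b3@10:L b4@11:R b5@12:L b2@15:R b1@16:L]
Ball 2: thrown@1 h=6 -> first land @7; rethrown@7 h=2 -> second land @9

Answer: 7 9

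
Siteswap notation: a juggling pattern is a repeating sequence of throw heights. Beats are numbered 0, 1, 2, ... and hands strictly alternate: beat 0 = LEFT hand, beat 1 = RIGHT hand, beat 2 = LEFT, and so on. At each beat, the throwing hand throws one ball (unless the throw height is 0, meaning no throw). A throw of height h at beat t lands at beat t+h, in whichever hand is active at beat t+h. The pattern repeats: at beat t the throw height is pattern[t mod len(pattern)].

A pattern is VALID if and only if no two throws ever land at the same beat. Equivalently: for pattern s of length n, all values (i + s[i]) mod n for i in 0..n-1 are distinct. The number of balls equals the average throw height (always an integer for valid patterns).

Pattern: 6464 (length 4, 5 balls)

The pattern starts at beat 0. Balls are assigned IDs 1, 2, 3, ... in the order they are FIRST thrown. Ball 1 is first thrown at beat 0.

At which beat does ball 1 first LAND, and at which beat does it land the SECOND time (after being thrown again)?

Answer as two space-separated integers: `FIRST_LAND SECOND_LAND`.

Answer: 6 12

Derivation:
Beat 0 (L): throw ball1 h=6 -> lands@6:L; in-air after throw: [b1@6:L]
Beat 1 (R): throw ball2 h=4 -> lands@5:R; in-air after throw: [b2@5:R b1@6:L]
Beat 2 (L): throw ball3 h=6 -> lands@8:L; in-air after throw: [b2@5:R b1@6:L b3@8:L]
Beat 3 (R): throw ball4 h=4 -> lands@7:R; in-air after throw: [b2@5:R b1@6:L b4@7:R b3@8:L]
Beat 4 (L): throw ball5 h=6 -> lands@10:L; in-air after throw: [b2@5:R b1@6:L b4@7:R b3@8:L b5@10:L]
Beat 5 (R): throw ball2 h=4 -> lands@9:R; in-air after throw: [b1@6:L b4@7:R b3@8:L b2@9:R b5@10:L]
Beat 6 (L): throw ball1 h=6 -> lands@12:L; in-air after throw: [b4@7:R b3@8:L b2@9:R b5@10:L b1@12:L]
Beat 7 (R): throw ball4 h=4 -> lands@11:R; in-air after throw: [b3@8:L b2@9:R b5@10:L b4@11:R b1@12:L]
Beat 8 (L): throw ball3 h=6 -> lands@14:L; in-air after throw: [b2@9:R b5@10:L b4@11:R b1@12:L b3@14:L]
Beat 9 (R): throw ball2 h=4 -> lands@13:R; in-air after throw: [b5@10:L b4@11:R b1@12:L b2@13:R b3@14:L]
Beat 10 (L): throw ball5 h=6 -> lands@16:L; in-air after throw: [b4@11:R b1@12:L b2@13:R b3@14:L b5@16:L]
Beat 11 (R): throw ball4 h=4 -> lands@15:R; in-air after throw: [b1@12:L b2@13:R b3@14:L b4@15:R b5@16:L]
Beat 12 (L): throw ball1 h=6 -> lands@18:L; in-air after throw: [b2@13:R b3@14:L b4@15:R b5@16:L b1@18:L]
Ball 1: thrown@0 h=6 -> first land @6; rethrown@6 h=6 -> second land @12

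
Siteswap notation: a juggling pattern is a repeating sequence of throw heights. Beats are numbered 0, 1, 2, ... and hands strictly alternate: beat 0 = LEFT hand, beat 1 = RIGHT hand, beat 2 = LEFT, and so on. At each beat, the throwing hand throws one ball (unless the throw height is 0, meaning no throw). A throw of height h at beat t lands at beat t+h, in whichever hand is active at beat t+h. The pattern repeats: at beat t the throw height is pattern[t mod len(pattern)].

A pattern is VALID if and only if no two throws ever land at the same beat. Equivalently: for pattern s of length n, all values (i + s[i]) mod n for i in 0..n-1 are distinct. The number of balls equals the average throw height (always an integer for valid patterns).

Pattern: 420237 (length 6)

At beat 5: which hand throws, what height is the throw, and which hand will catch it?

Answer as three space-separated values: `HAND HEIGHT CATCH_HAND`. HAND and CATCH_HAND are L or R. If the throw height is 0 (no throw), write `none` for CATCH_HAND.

Answer: R 7 L

Derivation:
Beat 5: 5 mod 2 = 1, so hand = R
Throw height = pattern[5 mod 6] = pattern[5] = 7
Lands at beat 5+7=12, 12 mod 2 = 0, so catch hand = L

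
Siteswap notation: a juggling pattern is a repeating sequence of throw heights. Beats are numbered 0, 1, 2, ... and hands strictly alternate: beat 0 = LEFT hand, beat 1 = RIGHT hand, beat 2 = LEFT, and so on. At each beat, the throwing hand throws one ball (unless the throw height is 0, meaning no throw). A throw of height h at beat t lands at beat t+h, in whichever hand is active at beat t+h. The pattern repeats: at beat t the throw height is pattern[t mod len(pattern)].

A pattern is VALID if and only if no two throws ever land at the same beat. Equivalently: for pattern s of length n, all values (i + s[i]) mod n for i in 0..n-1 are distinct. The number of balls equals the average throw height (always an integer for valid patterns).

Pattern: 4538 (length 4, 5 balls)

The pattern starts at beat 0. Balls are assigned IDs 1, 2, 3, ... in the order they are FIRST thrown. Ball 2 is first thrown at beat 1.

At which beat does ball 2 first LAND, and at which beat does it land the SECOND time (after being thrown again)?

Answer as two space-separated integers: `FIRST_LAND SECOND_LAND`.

Answer: 6 9

Derivation:
Beat 0 (L): throw ball1 h=4 -> lands@4:L; in-air after throw: [b1@4:L]
Beat 1 (R): throw ball2 h=5 -> lands@6:L; in-air after throw: [b1@4:L b2@6:L]
Beat 2 (L): throw ball3 h=3 -> lands@5:R; in-air after throw: [b1@4:L b3@5:R b2@6:L]
Beat 3 (R): throw ball4 h=8 -> lands@11:R; in-air after throw: [b1@4:L b3@5:R b2@6:L b4@11:R]
Beat 4 (L): throw ball1 h=4 -> lands@8:L; in-air after throw: [b3@5:R b2@6:L b1@8:L b4@11:R]
Beat 5 (R): throw ball3 h=5 -> lands@10:L; in-air after throw: [b2@6:L b1@8:L b3@10:L b4@11:R]
Beat 6 (L): throw ball2 h=3 -> lands@9:R; in-air after throw: [b1@8:L b2@9:R b3@10:L b4@11:R]
Beat 7 (R): throw ball5 h=8 -> lands@15:R; in-air after throw: [b1@8:L b2@9:R b3@10:L b4@11:R b5@15:R]
Beat 8 (L): throw ball1 h=4 -> lands@12:L; in-air after throw: [b2@9:R b3@10:L b4@11:R b1@12:L b5@15:R]
Beat 9 (R): throw ball2 h=5 -> lands@14:L; in-air after throw: [b3@10:L b4@11:R b1@12:L b2@14:L b5@15:R]
Ball 2: thrown@1 h=5 -> first land @6; rethrown@6 h=3 -> second land @9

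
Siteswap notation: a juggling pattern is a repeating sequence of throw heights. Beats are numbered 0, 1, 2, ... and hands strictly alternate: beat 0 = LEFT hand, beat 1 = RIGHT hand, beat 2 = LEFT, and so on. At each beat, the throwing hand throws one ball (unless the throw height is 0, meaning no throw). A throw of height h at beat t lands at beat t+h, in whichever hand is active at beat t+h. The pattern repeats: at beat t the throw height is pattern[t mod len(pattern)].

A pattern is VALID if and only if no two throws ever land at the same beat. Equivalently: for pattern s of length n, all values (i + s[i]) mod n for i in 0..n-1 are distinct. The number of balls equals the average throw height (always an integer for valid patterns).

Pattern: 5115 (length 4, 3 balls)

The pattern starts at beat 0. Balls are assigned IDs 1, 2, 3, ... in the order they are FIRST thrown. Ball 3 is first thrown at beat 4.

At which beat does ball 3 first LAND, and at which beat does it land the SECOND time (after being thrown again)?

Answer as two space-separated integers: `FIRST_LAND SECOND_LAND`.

Answer: 9 10

Derivation:
Beat 0 (L): throw ball1 h=5 -> lands@5:R; in-air after throw: [b1@5:R]
Beat 1 (R): throw ball2 h=1 -> lands@2:L; in-air after throw: [b2@2:L b1@5:R]
Beat 2 (L): throw ball2 h=1 -> lands@3:R; in-air after throw: [b2@3:R b1@5:R]
Beat 3 (R): throw ball2 h=5 -> lands@8:L; in-air after throw: [b1@5:R b2@8:L]
Beat 4 (L): throw ball3 h=5 -> lands@9:R; in-air after throw: [b1@5:R b2@8:L b3@9:R]
Beat 5 (R): throw ball1 h=1 -> lands@6:L; in-air after throw: [b1@6:L b2@8:L b3@9:R]
Beat 6 (L): throw ball1 h=1 -> lands@7:R; in-air after throw: [b1@7:R b2@8:L b3@9:R]
Beat 7 (R): throw ball1 h=5 -> lands@12:L; in-air after throw: [b2@8:L b3@9:R b1@12:L]
Beat 8 (L): throw ball2 h=5 -> lands@13:R; in-air after throw: [b3@9:R b1@12:L b2@13:R]
Beat 9 (R): throw ball3 h=1 -> lands@10:L; in-air after throw: [b3@10:L b1@12:L b2@13:R]
Beat 10 (L): throw ball3 h=1 -> lands@11:R; in-air after throw: [b3@11:R b1@12:L b2@13:R]
Ball 3: thrown@4 h=5 -> first land @9; rethrown@9 h=1 -> second land @10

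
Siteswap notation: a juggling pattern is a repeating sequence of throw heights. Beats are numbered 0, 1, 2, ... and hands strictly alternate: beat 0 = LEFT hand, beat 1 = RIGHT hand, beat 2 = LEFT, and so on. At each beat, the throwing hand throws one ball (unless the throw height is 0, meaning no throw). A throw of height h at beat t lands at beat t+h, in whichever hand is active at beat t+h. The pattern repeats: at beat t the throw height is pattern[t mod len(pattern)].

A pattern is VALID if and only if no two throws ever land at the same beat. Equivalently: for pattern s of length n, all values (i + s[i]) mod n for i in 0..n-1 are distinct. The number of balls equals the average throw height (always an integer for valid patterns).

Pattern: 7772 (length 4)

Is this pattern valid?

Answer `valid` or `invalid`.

Answer: invalid

Derivation:
i=0: (i + s[i]) mod n = (0 + 7) mod 4 = 3
i=1: (i + s[i]) mod n = (1 + 7) mod 4 = 0
i=2: (i + s[i]) mod n = (2 + 7) mod 4 = 1
i=3: (i + s[i]) mod n = (3 + 2) mod 4 = 1
Residues: [3, 0, 1, 1], distinct: False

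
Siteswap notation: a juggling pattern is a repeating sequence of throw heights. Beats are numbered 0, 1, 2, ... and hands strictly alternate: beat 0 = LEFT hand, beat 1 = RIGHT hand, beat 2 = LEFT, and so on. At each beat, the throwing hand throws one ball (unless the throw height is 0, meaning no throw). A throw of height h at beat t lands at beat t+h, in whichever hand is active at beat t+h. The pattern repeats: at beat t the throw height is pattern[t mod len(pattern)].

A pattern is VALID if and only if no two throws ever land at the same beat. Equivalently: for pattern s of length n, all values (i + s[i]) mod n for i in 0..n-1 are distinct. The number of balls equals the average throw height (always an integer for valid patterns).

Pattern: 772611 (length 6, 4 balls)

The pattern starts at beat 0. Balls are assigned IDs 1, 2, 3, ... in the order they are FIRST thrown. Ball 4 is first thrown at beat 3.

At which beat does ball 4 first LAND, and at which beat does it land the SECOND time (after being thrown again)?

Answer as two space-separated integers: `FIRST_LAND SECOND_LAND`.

Answer: 9 15

Derivation:
Beat 0 (L): throw ball1 h=7 -> lands@7:R; in-air after throw: [b1@7:R]
Beat 1 (R): throw ball2 h=7 -> lands@8:L; in-air after throw: [b1@7:R b2@8:L]
Beat 2 (L): throw ball3 h=2 -> lands@4:L; in-air after throw: [b3@4:L b1@7:R b2@8:L]
Beat 3 (R): throw ball4 h=6 -> lands@9:R; in-air after throw: [b3@4:L b1@7:R b2@8:L b4@9:R]
Beat 4 (L): throw ball3 h=1 -> lands@5:R; in-air after throw: [b3@5:R b1@7:R b2@8:L b4@9:R]
Beat 5 (R): throw ball3 h=1 -> lands@6:L; in-air after throw: [b3@6:L b1@7:R b2@8:L b4@9:R]
Beat 6 (L): throw ball3 h=7 -> lands@13:R; in-air after throw: [b1@7:R b2@8:L b4@9:R b3@13:R]
Beat 7 (R): throw ball1 h=7 -> lands@14:L; in-air after throw: [b2@8:L b4@9:R b3@13:R b1@14:L]
Beat 8 (L): throw ball2 h=2 -> lands@10:L; in-air after throw: [b4@9:R b2@10:L b3@13:R b1@14:L]
Beat 9 (R): throw ball4 h=6 -> lands@15:R; in-air after throw: [b2@10:L b3@13:R b1@14:L b4@15:R]
Beat 10 (L): throw ball2 h=1 -> lands@11:R; in-air after throw: [b2@11:R b3@13:R b1@14:L b4@15:R]
Beat 11 (R): throw ball2 h=1 -> lands@12:L; in-air after throw: [b2@12:L b3@13:R b1@14:L b4@15:R]
Beat 12 (L): throw ball2 h=7 -> lands@19:R; in-air after throw: [b3@13:R b1@14:L b4@15:R b2@19:R]
Beat 13 (R): throw ball3 h=7 -> lands@20:L; in-air after throw: [b1@14:L b4@15:R b2@19:R b3@20:L]
Beat 14 (L): throw ball1 h=2 -> lands@16:L; in-air after throw: [b4@15:R b1@16:L b2@19:R b3@20:L]
Beat 15 (R): throw ball4 h=6 -> lands@21:R; in-air after throw: [b1@16:L b2@19:R b3@20:L b4@21:R]
Ball 4: thrown@3 h=6 -> first land @9; rethrown@9 h=6 -> second land @15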